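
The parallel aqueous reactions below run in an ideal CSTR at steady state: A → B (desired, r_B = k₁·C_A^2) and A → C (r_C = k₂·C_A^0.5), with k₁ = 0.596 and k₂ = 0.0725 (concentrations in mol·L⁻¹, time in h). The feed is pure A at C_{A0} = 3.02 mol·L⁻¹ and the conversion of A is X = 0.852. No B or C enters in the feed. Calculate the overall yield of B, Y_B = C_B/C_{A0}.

0.606

Exit C_A = C_{A0}(1−X) = 3.02×0.148 = 0.4470 mol·L⁻¹.
Rates in a CSTR are evaluated at the outlet concentration: r_B = 0.596×0.4470^2 = 0.1191, r_C = 0.0725×0.4470^0.5 = 0.04847.
Fraction of consumed A going to B: r_B/(r_B+r_C) = 0.7107.
C_B = 0.7107·C_{A0}·X = 0.7107×3.02×0.852 = 1.83 mol·L⁻¹; Y_B = C_B/C_{A0} = 0.606.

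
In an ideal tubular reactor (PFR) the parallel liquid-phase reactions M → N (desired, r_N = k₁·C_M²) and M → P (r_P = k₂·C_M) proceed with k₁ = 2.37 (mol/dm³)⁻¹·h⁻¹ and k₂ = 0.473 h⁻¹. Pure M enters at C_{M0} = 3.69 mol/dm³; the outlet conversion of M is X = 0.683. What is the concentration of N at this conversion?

2.31 mol/dm³

C_M = C_{M0}(1−X) = 1.170 mol/dm³.
Along a PFR/batch, dC_P/dC_M = −r_P/(r_N+r_P) = −k₂/(k₂+k₁·C_M).
Integrating from C_{M0} to C_M: C_P = (0.473/2.37)·ln[(0.473+2.37·3.69)/(0.473+2.37·1.17)] = 0.1996·ln(9.218/3.245) = 0.2084 mol/dm³.
Then C_N = (C_{M0}−C_M) − C_P = 2.520 − 0.2084 = 2.312 mol/dm³.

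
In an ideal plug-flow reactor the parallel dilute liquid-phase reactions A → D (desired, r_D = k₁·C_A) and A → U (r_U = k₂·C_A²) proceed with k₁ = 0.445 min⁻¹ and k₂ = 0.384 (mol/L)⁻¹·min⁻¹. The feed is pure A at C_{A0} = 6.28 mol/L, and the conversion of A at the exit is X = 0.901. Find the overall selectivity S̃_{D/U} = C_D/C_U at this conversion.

0.414

C_A = C_{A0}(1−X) = 0.6217 mol/L.
Along a PFR/batch, dC_D/dC_A = −r_D/(r_D+r_U) = −k₁/(k₁+k₂·C_A).
Integrating from C_{A0} to C_A: C_D = (0.445/0.384)·ln[(0.445+0.384·6.28)/(0.445+0.384·0.622)] = 1.159·ln(2.857/0.6837) = 1.657 mol/L.
C_U = (C_{A0}−C_A)−C_D = 4.001 mol/L; S̃_{D/U} = 1.657/4.001 = 0.414.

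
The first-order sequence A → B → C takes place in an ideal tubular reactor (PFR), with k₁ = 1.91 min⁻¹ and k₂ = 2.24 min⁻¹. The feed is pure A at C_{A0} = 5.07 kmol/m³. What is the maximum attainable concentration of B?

1.72 kmol/m³

For a first-order series the maximum intermediate yield is C_{B,max}/C_{A0} = (k₁/k₂)^[k₂/(k₂−k₁)].
= (1.91/2.24)^(2.24/(2.24−1.91)) = (0.8527)^(6.788) = 0.3390.
C_{B,max} = 0.3390×5.07 = 1.72 kmol/m³.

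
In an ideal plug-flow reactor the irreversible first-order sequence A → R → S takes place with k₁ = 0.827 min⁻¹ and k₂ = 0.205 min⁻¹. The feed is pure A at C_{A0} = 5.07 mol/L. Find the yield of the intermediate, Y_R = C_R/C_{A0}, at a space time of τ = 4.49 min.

0.497

For first-order series with pure A initially, C_R(τ) = k₁C_{A0}/(k₂−k₁)·(e^(−k₁τ) − e^(−k₂τ)).
e^(−k₁τ) = e^(−0.827×4.49) = e^(−3.713) = 0.02440; e^(−k₂τ) = e^(−0.9204) = 0.3983.
C_R = 0.827×5.07/(0.205−0.827) × (0.02440−0.3983) = (-6.741)×(-0.3739) = 2.521 mol/L.
Y_R = C_R/C_{A0} = 2.521/5.07 = 0.497.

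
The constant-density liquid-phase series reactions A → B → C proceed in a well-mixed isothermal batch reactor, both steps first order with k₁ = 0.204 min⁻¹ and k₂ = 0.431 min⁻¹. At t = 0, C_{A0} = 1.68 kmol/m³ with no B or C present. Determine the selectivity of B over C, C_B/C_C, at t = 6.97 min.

0.294

The intermediate concentration in a first-order A→B→C sequence is C_B = k₁C_{A0}(e^(−k₁t) − e^(−k₂t))/(k₂−k₁).
e^(−k₁t) = e^(−0.204×6.97) = e^(−1.422) = 0.2413; e^(−k₂t) = e^(−3.004) = 0.04958.
C_B = 0.204×1.68/(0.431−0.204) × (0.2413−0.04958) = 1.510×0.1917 = 0.2894 kmol/m³.
C_A = C_{A0}e^(−k₁t) = 0.4053 kmol/m³, so C_C = C_{A0}−C_A−C_B = 0.9853 kmol/m³; C_B/C_C = 0.294.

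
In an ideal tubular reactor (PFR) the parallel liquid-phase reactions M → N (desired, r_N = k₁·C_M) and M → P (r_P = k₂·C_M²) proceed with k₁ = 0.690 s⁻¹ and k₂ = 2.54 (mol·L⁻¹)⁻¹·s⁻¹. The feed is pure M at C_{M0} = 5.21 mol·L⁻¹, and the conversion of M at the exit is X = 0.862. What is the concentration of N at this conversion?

0.465 mol·L⁻¹

C_M = C_{M0}(1−X) = 0.7190 mol·L⁻¹.
Along a PFR/batch, dC_N/dC_M = −r_N/(r_N+r_P) = −k₁/(k₁+k₂·C_M).
Integrating from C_{M0} to C_M: C_N = (0.690/2.54)·ln[(0.690+2.54·5.21)/(0.690+2.54·0.719)] = 0.2717·ln(13.92/2.516) = 0.4647 mol·L⁻¹.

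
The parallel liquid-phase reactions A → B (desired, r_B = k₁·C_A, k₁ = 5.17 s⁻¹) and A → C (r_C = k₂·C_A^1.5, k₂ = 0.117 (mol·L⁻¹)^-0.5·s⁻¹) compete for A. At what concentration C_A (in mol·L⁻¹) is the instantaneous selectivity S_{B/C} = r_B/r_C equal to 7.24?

S_{B/C} = (k₁/k₂)·C_A^-0.5 ⇒ C_A = (S·k₂/k₁)^(-2).
= (7.24×0.117/5.17)^(-2) = (0.1638)^(-2) = 37.3 mol·L⁻¹.

37.3 mol·L⁻¹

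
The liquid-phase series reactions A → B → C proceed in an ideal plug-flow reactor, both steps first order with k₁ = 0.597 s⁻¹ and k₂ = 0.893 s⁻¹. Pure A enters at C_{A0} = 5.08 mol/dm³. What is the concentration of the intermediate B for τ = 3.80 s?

For first-order series with pure A initially, C_B(τ) = k₁C_{A0}/(k₂−k₁)·(e^(−k₁τ) − e^(−k₂τ)).
e^(−k₁τ) = e^(−0.597×3.80) = e^(−2.269) = 0.1035; e^(−k₂τ) = e^(−3.393) = 0.03359.
C_B = 0.597×5.08/(0.893−0.597) × (0.1035−0.03359) = 10.25×0.06986 = 0.7158 mol/dm³.

0.716 mol/dm³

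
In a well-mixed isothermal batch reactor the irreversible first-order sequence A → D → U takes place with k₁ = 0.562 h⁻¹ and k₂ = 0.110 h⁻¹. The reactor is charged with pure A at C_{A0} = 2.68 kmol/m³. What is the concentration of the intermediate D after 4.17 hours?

The intermediate concentration in a first-order A→B→C sequence is C_D = k₁C_{A0}(e^(−k₁t) − e^(−k₂t))/(k₂−k₁).
e^(−k₁t) = e^(−0.562×4.17) = e^(−2.344) = 0.09599; e^(−k₂t) = e^(−0.4587) = 0.6321.
C_D = 0.562×2.68/(0.110−0.562) × (0.09599−0.6321) = (-3.332)×(-0.5361) = 1.786 kmol/m³.

1.79 kmol/m³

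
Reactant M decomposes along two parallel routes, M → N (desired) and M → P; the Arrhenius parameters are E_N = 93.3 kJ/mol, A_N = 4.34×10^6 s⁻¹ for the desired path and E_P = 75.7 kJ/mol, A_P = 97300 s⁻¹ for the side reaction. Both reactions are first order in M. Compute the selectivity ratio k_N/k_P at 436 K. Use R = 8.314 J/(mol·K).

0.347

Since both paths have the same order in M, the concentration cancels and S_{N/P} = k_N/k_P = (A_N/A_P)·exp[(E_P−E_N)/(RT)].
(E_P−E_N)/(RT) = (75.7−93.3)×10³/(8.314×436) = -17600/3625 = -4.855.
k_N/k_P = (4.34×10^6/97300)·exp(-4.855) = 44.60 × 0.007787 = 0.347.
Since E_N > E_P, raising the temperature improves selectivity toward N.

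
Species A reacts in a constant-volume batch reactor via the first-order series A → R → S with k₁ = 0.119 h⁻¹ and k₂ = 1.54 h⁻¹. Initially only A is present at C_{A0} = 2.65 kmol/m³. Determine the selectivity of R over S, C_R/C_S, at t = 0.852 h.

1.23

The intermediate concentration in a first-order A→B→C sequence is C_R = k₁C_{A0}(e^(−k₁t) − e^(−k₂t))/(k₂−k₁).
e^(−k₁t) = e^(−0.119×0.852) = e^(−0.1014) = 0.9036; e^(−k₂t) = e^(−1.312) = 0.2693.
C_R = 0.119×2.65/(1.54−0.119) × (0.9036−0.2693) = 0.2219×0.6343 = 0.1408 kmol/m³.
C_A = C_{A0}e^(−k₁t) = 2.394 kmol/m³, so C_S = C_{A0}−C_A−C_R = 0.1147 kmol/m³; C_R/C_S = 1.23.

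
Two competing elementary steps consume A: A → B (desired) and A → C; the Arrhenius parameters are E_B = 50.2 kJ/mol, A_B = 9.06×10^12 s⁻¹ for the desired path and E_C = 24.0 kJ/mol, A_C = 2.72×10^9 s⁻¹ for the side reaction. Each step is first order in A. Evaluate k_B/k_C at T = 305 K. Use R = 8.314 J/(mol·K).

0.108

With equal orders, S_{B/C} = k_B/k_C = (A_B/A_C)·exp[(E_C−E_B)/(RT)].
(E_C−E_B)/(RT) = (24.0−50.2)×10³/(8.314×305) = -26200/2536 = -10.33.
k_B/k_C = (9.06×10^12/2.72×10^9)·exp(-10.33) = 3331 × 3.257×10^-5 = 0.108.
Since E_B > E_C, raising the temperature improves selectivity toward B.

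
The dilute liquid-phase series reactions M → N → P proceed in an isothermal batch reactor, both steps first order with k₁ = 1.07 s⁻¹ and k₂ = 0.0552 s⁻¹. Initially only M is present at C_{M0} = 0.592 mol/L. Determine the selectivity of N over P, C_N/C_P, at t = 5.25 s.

3.72

The intermediate concentration in a first-order A→B→C sequence is C_N = k₁C_{M0}(e^(−k₁t) − e^(−k₂t))/(k₂−k₁).
e^(−k₁t) = e^(−1.07×5.25) = e^(−5.618) = 0.003634; e^(−k₂t) = e^(−0.2898) = 0.7484.
C_N = 1.07×0.592/(0.0552−1.07) × (0.003634−0.7484) = (-0.6242)×(-0.7448) = 0.4649 mol/L.
C_M = C_{M0}e^(−k₁t) = 0.002151 mol/L, so C_P = C_{M0}−C_M−C_N = 0.1250 mol/L; C_N/C_P = 3.72.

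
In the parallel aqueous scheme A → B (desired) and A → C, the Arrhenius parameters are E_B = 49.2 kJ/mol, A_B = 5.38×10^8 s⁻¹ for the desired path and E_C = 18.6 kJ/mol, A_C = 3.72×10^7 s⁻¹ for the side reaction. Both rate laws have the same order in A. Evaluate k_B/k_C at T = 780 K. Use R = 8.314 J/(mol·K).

0.129

Since both paths have the same order in A, the concentration cancels and S_{B/C} = k_B/k_C = (A_B/A_C)·exp[(E_C−E_B)/(RT)].
(E_C−E_B)/(RT) = (18.6−49.2)×10³/(8.314×780) = -30600/6485 = -4.719.
k_B/k_C = (5.38×10^8/3.72×10^7)·exp(-4.719) = 14.46 × 0.008927 = 0.129.
Since E_B > E_C, raising the temperature improves selectivity toward B.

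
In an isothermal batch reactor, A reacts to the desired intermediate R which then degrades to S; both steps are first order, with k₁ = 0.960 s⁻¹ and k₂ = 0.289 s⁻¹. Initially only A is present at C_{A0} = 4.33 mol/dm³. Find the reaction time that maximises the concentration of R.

Setting dC_R/dt = 0 gives t_opt = ln(k₂/k₁)/(k₂−k₁).
= ln(0.289/0.960)/(0.289−0.960) = ln(0.3010)/-0.6710 = -1.201/-0.6710 = 1.79 s.

1.79 s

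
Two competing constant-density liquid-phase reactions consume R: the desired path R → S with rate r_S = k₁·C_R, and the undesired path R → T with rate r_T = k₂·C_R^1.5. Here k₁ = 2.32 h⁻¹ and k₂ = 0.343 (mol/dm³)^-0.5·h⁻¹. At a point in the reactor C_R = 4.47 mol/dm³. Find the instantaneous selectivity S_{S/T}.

3.20

S_{S/T} = r_S/r_T = (k₁·C_R)/(k₂·C_R^1.5) = (k₁/k₂)·C_R^-0.5.
= (2.32×4.470) / (0.343×4.470^1.5) = 10.37/3.242 = 3.20.
The undesired path is higher order in R, so low C_R (CSTR or dilute feed) favours S.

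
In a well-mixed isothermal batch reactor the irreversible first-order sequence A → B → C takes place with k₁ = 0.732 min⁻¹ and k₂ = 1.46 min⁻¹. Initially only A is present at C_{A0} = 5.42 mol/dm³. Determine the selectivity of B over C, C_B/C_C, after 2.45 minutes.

For first-order series with pure A initially, C_B(t) = k₁C_{A0}/(k₂−k₁)·(e^(−k₁t) − e^(−k₂t)).
e^(−k₁t) = e^(−0.732×2.45) = e^(−1.793) = 0.1664; e^(−k₂t) = e^(−3.577) = 0.02796.
C_B = 0.732×5.42/(1.46−0.732) × (0.1664−0.02796) = 5.450×0.1384 = 0.7544 mol/dm³.
C_A = C_{A0}e^(−k₁t) = 0.9019 mol/dm³, so C_C = C_{A0}−C_A−C_B = 3.764 mol/dm³; C_B/C_C = 0.200.

0.200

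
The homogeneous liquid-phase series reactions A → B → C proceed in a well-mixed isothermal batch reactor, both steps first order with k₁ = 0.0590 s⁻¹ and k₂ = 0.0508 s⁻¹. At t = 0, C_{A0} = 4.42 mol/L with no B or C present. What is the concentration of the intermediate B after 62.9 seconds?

The intermediate concentration in a first-order A→B→C sequence is C_B = k₁C_{A0}(e^(−k₁t) − e^(−k₂t))/(k₂−k₁).
e^(−k₁t) = e^(−0.0590×62.9) = e^(−3.711) = 0.02445; e^(−k₂t) = e^(−3.195) = 0.04095.
C_B = 0.0590×4.42/(0.0508−0.0590) × (0.02445−0.04095) = (-31.80)×(-0.01650) = 0.5248 mol/L.

0.525 mol/L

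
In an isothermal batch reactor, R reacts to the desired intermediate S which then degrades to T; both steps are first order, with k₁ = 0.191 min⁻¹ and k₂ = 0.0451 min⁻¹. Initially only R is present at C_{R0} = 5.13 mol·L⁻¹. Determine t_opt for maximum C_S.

The intermediate peaks when r₁ = r₂, i.e. k₁e^(−k₁t) = k₂e^(−k₂t), giving t_opt = ln(k₂/k₁)/(k₂−k₁).
= ln(0.0451/0.191)/(0.0451−0.191) = ln(0.2361)/-0.1459 = -1.443/-0.1459 = 9.89 min.

9.89 min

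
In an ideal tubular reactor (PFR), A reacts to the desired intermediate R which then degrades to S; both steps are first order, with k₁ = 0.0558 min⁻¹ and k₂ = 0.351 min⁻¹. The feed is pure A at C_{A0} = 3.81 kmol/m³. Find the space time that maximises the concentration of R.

Setting dC_R/dτ = 0 gives τ_opt = ln(k₂/k₁)/(k₂−k₁).
= ln(0.351/0.0558)/(0.351−0.0558) = ln(6.290)/0.2952 = 1.839/0.2952 = 6.23 min.

6.23 min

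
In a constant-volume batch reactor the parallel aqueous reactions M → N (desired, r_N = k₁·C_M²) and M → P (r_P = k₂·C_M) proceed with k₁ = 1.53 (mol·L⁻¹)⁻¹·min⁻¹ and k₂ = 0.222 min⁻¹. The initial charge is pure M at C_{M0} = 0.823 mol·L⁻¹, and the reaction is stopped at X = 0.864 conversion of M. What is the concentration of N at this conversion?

C_M = C_{M0}(1−X) = 0.1119 mol·L⁻¹.
Along a PFR/batch, dC_P/dC_M = −r_P/(r_N+r_P) = −k₂/(k₂+k₁·C_M).
Integrating from C_{M0} to C_M: C_P = (0.222/1.53)·ln[(0.222+1.53·0.823)/(0.222+1.53·0.112)] = 0.1451·ln(1.481/0.3932) = 0.1924 mol·L⁻¹.
Then C_N = (C_{M0}−C_M) − C_P = 0.7111 − 0.1924 = 0.5186 mol·L⁻¹.

0.519 mol·L⁻¹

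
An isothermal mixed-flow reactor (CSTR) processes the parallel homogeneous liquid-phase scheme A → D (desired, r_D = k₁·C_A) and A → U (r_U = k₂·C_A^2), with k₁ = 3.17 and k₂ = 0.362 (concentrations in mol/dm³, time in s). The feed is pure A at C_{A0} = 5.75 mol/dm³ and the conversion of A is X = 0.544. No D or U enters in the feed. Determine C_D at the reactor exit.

Exit C_A = C_{A0}(1−X) = 5.75×0.456 = 2.622 mol/dm³.
Rates in a CSTR are evaluated at the outlet concentration: r_D = 3.17×2.622 = 8.312, r_U = 0.362×2.622^2 = 2.489.
Fraction of consumed A going to D: r_D/(r_D+r_U) = 0.7696.
C_D = 0.7696·C_{A0}·X = 0.7696×5.75×0.544 = 2.41 mol/dm³.

2.41 mol/dm³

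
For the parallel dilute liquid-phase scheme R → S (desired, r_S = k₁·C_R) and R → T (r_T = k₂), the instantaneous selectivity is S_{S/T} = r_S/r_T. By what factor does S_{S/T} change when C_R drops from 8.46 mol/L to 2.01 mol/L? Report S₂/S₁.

0.238

S_{S/T} = (k₁/k₂)·C_R, so S₂/S₁ = (C_{R,2}/C_{R,1}).
= 2.01/8.46 = 0.238.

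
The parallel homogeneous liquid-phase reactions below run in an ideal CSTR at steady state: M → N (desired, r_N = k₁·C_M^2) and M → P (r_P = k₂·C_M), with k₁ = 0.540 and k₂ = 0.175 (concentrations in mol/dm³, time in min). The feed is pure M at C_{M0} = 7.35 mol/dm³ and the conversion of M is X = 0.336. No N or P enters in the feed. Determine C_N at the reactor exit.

Exit C_M = C_{M0}(1−X) = 7.35×0.664 = 4.880 mol/dm³.
In a CSTR the entire volume is at exit conditions, so r_N = 0.540×4.880^2 = 12.86 and r_P = 0.175×4.880 = 0.8541.
Fraction of consumed M going to N: r_N/(r_N+r_P) = 0.9377.
C_N = 0.9377·C_{M0}·X = 0.9377×7.35×0.336 = 2.32 mol/dm³.

2.32 mol/dm³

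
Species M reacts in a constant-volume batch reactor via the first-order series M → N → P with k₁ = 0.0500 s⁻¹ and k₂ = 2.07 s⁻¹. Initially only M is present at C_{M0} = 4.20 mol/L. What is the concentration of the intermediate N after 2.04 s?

0.0924 mol/L

For first-order series with pure M initially, C_N(t) = k₁C_{M0}/(k₂−k₁)·(e^(−k₁t) − e^(−k₂t)).
e^(−k₁t) = e^(−0.0500×2.04) = e^(−0.1020) = 0.9030; e^(−k₂t) = e^(−4.223) = 0.01466.
C_N = 0.0500×4.20/(2.07−0.0500) × (0.9030−0.01466) = 0.1040×0.8884 = 0.09236 mol/L.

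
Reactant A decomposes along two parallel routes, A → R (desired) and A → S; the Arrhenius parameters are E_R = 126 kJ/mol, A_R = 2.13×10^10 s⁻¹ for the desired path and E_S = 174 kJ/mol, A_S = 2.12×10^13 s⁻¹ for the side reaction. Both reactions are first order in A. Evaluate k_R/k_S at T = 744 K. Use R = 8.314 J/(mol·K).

2.36

k_R/k_S = (A_R/A_S)·exp[−(E_R−E_S)/(RT)] = (A_R/A_S)·exp[(E_S−E_R)/(RT)].
(E_S−E_R)/(RT) = (174−126)×10³/(8.314×744) = 48000/6186 = 7.760.
k_R/k_S = (2.13×10^10/2.12×10^13)·exp(7.760) = 0.001005 × 2345 = 2.36.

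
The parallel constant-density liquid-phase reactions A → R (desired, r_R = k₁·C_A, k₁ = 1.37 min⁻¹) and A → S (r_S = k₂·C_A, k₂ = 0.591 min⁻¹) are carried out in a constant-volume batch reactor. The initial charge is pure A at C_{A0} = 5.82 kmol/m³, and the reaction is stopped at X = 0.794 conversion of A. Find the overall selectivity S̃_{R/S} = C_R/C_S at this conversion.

2.32

C_A = C_{A0}(1−X) = 1.199 kmol/m³.
Both paths are first order in A, so the instantaneous fraction to R is constant: dC_R/d(−C_A) = k₁/(k₁+k₂) = 0.6986.
C_R = 0.6986·(C_{A0}−C_A) = 0.6986×4.621 = 3.23 kmol/m³.
C_S = (C_{A0}−C_A)−C_R = 1.393 kmol/m³; S̃_{R/S} = 3.228/1.393 = 2.32.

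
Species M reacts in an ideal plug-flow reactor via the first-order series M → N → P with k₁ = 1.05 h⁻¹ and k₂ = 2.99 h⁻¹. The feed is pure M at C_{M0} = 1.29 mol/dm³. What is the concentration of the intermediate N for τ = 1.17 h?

Solving the coupled first-order balances gives C_N(τ) = [k₁/(k₂−k₁)]·C_{M0}·(e^(−k₁τ) − e^(−k₂τ)).
e^(−k₁τ) = e^(−1.05×1.17) = e^(−1.228) = 0.2927; e^(−k₂τ) = e^(−3.498) = 0.03025.
C_N = 1.05×1.29/(2.99−1.05) × (0.2927−0.03025) = 0.6982×0.2625 = 0.1833 mol/dm³.

0.183 mol/dm³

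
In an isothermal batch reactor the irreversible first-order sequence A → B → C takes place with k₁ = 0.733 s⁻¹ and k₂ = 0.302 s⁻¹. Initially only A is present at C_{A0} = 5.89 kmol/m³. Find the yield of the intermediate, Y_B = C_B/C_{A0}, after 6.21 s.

0.243

For first-order series with pure A initially, C_B(t) = k₁C_{A0}/(k₂−k₁)·(e^(−k₁t) − e^(−k₂t)).
e^(−k₁t) = e^(−0.733×6.21) = e^(−4.552) = 0.01055; e^(−k₂t) = e^(−1.875) = 0.1533.
C_B = 0.733×5.89/(0.302−0.733) × (0.01055−0.1533) = (-10.02)×(-0.1427) = 1.430 kmol/m³.
Y_B = C_B/C_{A0} = 1.430/5.89 = 0.243.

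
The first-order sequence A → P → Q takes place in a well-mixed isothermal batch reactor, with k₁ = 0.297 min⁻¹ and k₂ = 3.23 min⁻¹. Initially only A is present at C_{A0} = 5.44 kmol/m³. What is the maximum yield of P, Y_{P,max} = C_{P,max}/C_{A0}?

At the optimum, C_{P,max}/C_{A0} = (k₁/k₂)^[k₂/(k₂−k₁)].
= (0.297/3.23)^(3.23/(3.23−0.297)) = (0.09195)^(1.101) = 0.07221.

0.0722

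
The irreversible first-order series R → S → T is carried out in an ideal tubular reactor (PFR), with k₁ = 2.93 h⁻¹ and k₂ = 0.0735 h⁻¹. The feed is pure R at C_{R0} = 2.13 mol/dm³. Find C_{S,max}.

1.94 mol/dm³

For a first-order series the maximum intermediate yield is C_{S,max}/C_{R0} = (k₁/k₂)^[k₂/(k₂−k₁)].
= (2.93/0.0735)^(0.0735/(0.0735−2.93)) = (39.86)^(-0.02573) = 0.9095.
C_{S,max} = 0.9095×2.13 = 1.94 mol/dm³.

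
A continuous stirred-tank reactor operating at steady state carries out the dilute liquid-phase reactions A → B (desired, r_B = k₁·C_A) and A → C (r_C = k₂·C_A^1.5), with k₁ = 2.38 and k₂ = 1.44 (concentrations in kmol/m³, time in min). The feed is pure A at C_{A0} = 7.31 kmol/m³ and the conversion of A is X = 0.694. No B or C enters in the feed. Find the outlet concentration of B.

Exit C_A = C_{A0}(1−X) = 7.31×0.306 = 2.237 kmol/m³.
A CSTR operates uniformly at the exit composition, giving r_B = 5.324 and r_C = 4.817 (each k·C_A^n at C_A = 2.237).
Fraction of consumed A going to B: r_B/(r_B+r_C) = 0.5250.
C_B = 0.5250·C_{A0}·X = 0.5250×7.31×0.694 = 2.66 kmol/m³.

2.66 kmol/m³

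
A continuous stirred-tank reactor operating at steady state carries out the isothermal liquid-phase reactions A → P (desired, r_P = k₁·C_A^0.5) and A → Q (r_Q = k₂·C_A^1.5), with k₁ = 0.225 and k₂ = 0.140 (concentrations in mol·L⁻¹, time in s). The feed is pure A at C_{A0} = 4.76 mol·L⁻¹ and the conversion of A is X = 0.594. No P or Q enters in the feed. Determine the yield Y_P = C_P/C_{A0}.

0.270

Exit C_A = C_{A0}(1−X) = 4.76×0.406 = 1.933 mol·L⁻¹.
A CSTR operates uniformly at the exit composition, giving r_P = 0.3128 and r_Q = 0.3761 (each k·C_A^n at C_A = 1.933).
Fraction of consumed A going to P: r_P/(r_P+r_Q) = 0.4540.
C_P = 0.4540·C_{A0}·X = 0.4540×4.76×0.594 = 1.28 mol·L⁻¹; Y_P = C_P/C_{A0} = 0.270.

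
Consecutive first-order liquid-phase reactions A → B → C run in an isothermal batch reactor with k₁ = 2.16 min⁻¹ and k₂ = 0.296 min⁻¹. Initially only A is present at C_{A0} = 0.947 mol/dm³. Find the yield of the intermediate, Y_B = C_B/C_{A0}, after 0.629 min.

0.664

For first-order series with pure A initially, C_B(t) = k₁C_{A0}/(k₂−k₁)·(e^(−k₁t) − e^(−k₂t)).
e^(−k₁t) = e^(−2.16×0.629) = e^(−1.359) = 0.2570; e^(−k₂t) = e^(−0.1862) = 0.8301.
C_B = 2.16×0.947/(0.296−2.16) × (0.2570−0.8301) = (-1.097)×(-0.5731) = 0.6289 mol/dm³.
Y_B = C_B/C_{A0} = 0.6289/0.947 = 0.664.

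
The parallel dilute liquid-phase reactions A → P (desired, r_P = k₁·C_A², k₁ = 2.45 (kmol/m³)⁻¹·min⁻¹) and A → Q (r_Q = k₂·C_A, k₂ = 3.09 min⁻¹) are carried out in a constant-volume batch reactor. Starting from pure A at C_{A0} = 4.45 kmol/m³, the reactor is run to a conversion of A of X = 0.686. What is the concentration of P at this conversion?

2.09 kmol/m³

C_A = C_{A0}(1−X) = 1.397 kmol/m³.
Along a PFR/batch, dC_Q/dC_A = −r_Q/(r_P+r_Q) = −k₂/(k₂+k₁·C_A).
Integrating from C_{A0} to C_A: C_Q = (3.09/2.45)·ln[(3.09+2.45·4.45)/(3.09+2.45·1.40)] = 1.261·ln(13.99/6.513) = 0.9644 kmol/m³.
Then C_P = (C_{A0}−C_A) − C_Q = 3.053 − 0.9644 = 2.088 kmol/m³.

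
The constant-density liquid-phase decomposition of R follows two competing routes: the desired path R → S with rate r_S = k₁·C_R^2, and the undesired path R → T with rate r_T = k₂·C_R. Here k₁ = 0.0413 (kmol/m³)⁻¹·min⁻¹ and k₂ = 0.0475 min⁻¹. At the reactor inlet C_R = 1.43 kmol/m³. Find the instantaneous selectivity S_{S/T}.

1.24

S_{S/T} = r_S/r_T = (k₁·C_R^2)/(k₂·C_R) = (k₁/k₂)·C_R.
= (0.0413×1.430^2) / (0.0475×1.430) = 0.08445/0.06792 = 1.24.
Since the desired path is higher order in R, keeping C_R high (PFR or concentrated feed) favours S.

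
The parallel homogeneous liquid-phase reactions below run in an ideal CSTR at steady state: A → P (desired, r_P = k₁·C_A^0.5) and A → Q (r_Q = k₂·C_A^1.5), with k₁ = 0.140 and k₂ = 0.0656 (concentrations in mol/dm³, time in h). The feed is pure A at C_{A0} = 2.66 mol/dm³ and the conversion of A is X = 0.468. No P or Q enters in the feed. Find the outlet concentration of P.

Exit C_A = C_{A0}(1−X) = 2.66×0.532 = 1.415 mol/dm³.
In a CSTR the entire volume is at exit conditions, so r_P = 0.140×1.415^0.5 = 0.1665 and r_Q = 0.0656×1.415^1.5 = 0.1104.
Fraction of consumed A going to P: r_P/(r_P+r_Q) = 0.6013.
C_P = 0.6013·C_{A0}·X = 0.6013×2.66×0.468 = 0.749 mol/dm³.

0.749 mol/dm³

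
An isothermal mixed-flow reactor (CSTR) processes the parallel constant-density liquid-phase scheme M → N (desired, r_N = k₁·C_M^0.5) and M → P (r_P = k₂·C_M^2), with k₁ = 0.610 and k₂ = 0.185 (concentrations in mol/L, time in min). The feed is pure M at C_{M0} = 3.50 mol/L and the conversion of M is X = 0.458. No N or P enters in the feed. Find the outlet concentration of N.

0.894 mol/L

Exit C_M = C_{M0}(1−X) = 3.50×0.542 = 1.897 mol/L.
A CSTR operates uniformly at the exit composition, giving r_N = 0.8402 and r_P = 0.6657 (each k·C_M^n at C_M = 1.897).
Fraction of consumed M going to N: r_N/(r_N+r_P) = 0.5579.
C_N = 0.5579·C_{M0}·X = 0.5579×3.50×0.458 = 0.894 mol/L.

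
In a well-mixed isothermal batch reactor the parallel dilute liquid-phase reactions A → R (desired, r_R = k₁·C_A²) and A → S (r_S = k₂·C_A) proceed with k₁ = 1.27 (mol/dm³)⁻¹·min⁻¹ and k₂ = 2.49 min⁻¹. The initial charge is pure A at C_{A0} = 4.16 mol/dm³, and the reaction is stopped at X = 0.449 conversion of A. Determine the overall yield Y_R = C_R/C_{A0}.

C_A = C_{A0}(1−X) = 2.292 mol/dm³.
Along a PFR/batch, dC_S/dC_A = −r_S/(r_R+r_S) = −k₂/(k₂+k₁·C_A).
Integrating from C_{A0} to C_A: C_S = (2.49/1.27)·ln[(2.49+1.27·4.16)/(2.49+1.27·2.29)] = 1.961·ln(7.773/5.401) = 0.7138 mol/dm³.
Then C_R = (C_{A0}−C_A) − C_S = 1.868 − 0.7138 = 1.154 mol/dm³.
Y_R = C_R/C_{A0} = 1.154/4.16 = 0.277.

0.277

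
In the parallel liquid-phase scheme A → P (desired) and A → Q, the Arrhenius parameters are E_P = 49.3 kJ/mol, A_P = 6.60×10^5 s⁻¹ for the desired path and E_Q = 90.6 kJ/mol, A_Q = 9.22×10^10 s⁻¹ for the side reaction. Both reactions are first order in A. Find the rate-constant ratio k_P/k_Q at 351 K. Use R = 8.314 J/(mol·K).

With equal orders, S_{P/Q} = k_P/k_Q = (A_P/A_Q)·exp[(E_Q−E_P)/(RT)].
(E_Q−E_P)/(RT) = (90.6−49.3)×10³/(8.314×351) = 41300/2918 = 14.15.
k_P/k_Q = (6.60×10^5/9.22×10^10)·exp(14.15) = 7.158×10^-6 × 1.401×10^6 = 10.0.
Since E_P < E_Q, lowering the temperature improves selectivity toward P.

10.0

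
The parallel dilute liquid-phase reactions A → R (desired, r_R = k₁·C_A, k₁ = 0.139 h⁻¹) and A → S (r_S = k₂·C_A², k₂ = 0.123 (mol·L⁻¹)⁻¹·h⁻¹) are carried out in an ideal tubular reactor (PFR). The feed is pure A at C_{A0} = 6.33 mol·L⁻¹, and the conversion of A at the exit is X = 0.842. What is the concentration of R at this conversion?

1.42 mol·L⁻¹

C_A = C_{A0}(1−X) = 1.000 mol·L⁻¹.
Along a PFR/batch, dC_R/dC_A = −r_R/(r_R+r_S) = −k₁/(k₁+k₂·C_A).
Integrating from C_{A0} to C_A: C_R = (0.139/0.123)·ln[(0.139+0.123·6.33)/(0.139+0.123·1.00)] = 1.130·ln(0.9176/0.2620) = 1.416 mol·L⁻¹.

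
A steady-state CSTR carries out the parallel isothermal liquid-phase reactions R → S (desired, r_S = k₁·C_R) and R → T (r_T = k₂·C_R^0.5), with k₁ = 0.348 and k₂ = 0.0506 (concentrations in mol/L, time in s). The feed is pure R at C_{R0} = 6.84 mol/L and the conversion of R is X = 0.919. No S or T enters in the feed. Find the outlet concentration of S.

Exit C_R = C_{R0}(1−X) = 6.84×0.0810 = 0.5540 mol/L.
In a CSTR the entire volume is at exit conditions, so r_S = 0.348×0.5540 = 0.1928 and r_T = 0.0506×0.5540^0.5 = 0.03766.
Fraction of consumed R going to S: r_S/(r_S+r_T) = 0.8366.
C_S = 0.8366·C_{R0}·X = 0.8366×6.84×0.919 = 5.26 mol/L.

5.26 mol/L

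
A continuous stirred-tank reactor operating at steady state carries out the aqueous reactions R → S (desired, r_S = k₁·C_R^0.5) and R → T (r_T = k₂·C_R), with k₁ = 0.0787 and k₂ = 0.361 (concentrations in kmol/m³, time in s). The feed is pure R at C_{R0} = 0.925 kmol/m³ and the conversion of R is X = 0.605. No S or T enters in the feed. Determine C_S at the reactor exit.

0.148 kmol/m³

Exit C_R = C_{R0}(1−X) = 0.925×0.395 = 0.3654 kmol/m³.
A CSTR operates uniformly at the exit composition, giving r_S = 0.04757 and r_T = 0.1319 (each k·C_R^n at C_R = 0.3654).
Fraction of consumed R going to S: r_S/(r_S+r_T) = 0.2651.
C_S = 0.2651·C_{R0}·X = 0.2651×0.925×0.605 = 0.148 kmol/m³.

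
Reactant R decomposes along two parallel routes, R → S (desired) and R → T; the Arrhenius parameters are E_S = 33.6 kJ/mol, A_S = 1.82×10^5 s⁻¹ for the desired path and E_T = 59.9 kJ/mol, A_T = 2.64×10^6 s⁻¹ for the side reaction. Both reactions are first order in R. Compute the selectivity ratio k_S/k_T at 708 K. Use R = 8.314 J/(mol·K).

k_S/k_T = (A_S/A_T)·exp[−(E_S−E_T)/(RT)] = (A_S/A_T)·exp[(E_T−E_S)/(RT)].
(E_T−E_S)/(RT) = (59.9−33.6)×10³/(8.314×708) = 26300/5886 = 4.468.
k_S/k_T = (1.82×10^5/2.64×10^6)·exp(4.468) = 0.06894 × 87.18 = 6.01.
Since E_S < E_T, lowering the temperature improves selectivity toward S.

6.01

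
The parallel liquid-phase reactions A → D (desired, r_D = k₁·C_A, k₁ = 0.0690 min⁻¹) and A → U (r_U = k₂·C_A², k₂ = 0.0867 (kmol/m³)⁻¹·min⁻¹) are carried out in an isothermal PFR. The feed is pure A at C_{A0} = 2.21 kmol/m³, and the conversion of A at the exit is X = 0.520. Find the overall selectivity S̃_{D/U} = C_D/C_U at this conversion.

0.501

C_A = C_{A0}(1−X) = 1.061 kmol/m³.
Along a PFR/batch, dC_D/dC_A = −r_D/(r_D+r_U) = −k₁/(k₁+k₂·C_A).
Integrating from C_{A0} to C_A: C_D = (0.0690/0.0867)·ln[(0.0690+0.0867·2.21)/(0.0690+0.0867·1.06)] = 0.7958·ln(0.2606/0.1610) = 0.3834 kmol/m³.
C_U = (C_{A0}−C_A)−C_D = 0.7658 kmol/m³; S̃_{D/U} = 0.3834/0.7658 = 0.501.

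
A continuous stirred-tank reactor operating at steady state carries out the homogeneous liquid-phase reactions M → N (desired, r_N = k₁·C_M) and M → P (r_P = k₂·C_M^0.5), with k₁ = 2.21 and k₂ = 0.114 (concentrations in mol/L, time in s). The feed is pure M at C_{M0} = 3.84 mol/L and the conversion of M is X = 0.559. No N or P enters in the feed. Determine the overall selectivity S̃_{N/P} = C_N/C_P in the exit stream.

25.2

Exit C_M = C_{M0}(1−X) = 3.84×0.441 = 1.693 mol/L.
In a CSTR the entire volume is at exit conditions, so r_N = 2.21×1.693 = 3.743 and r_P = 0.114×1.693^0.5 = 0.1484.
Overall selectivity = C_N/C_P = r_Nτ/(r_Pτ) = r_N/r_P = 25.2.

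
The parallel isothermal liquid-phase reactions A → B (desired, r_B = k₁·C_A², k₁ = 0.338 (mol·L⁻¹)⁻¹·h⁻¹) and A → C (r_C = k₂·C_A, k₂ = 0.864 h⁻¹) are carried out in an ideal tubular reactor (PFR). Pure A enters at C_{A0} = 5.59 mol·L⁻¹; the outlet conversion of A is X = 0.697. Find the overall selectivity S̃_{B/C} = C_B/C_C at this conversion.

C_A = C_{A0}(1−X) = 1.694 mol·L⁻¹.
Along a PFR/batch, dC_C/dC_A = −r_C/(r_B+r_C) = −k₂/(k₂+k₁·C_A).
Integrating from C_{A0} to C_A: C_C = (0.864/0.338)·ln[(0.864+0.338·5.59)/(0.864+0.338·1.69)] = 2.556·ln(2.753/1.436) = 1.663 mol·L⁻¹.
Then C_B = (C_{A0}−C_A) − C_C = 3.896 − 1.663 = 2.233 mol·L⁻¹.
S̃_{B/C} = C_B/C_C = 2.233/1.663 = 1.34.

1.34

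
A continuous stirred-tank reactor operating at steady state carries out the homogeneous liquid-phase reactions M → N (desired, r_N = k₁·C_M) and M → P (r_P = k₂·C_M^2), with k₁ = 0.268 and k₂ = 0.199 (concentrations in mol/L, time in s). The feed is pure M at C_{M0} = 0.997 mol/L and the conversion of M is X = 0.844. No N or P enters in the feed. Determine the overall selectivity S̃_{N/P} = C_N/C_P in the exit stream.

8.66

Exit C_M = C_{M0}(1−X) = 0.997×0.156 = 0.1555 mol/L.
In a CSTR the entire volume is at exit conditions, so r_N = 0.268×0.1555 = 0.04168 and r_P = 0.199×0.1555^2 = 0.004814.
Overall selectivity = C_N/C_P = r_Nτ/(r_Pτ) = r_N/r_P = 8.66.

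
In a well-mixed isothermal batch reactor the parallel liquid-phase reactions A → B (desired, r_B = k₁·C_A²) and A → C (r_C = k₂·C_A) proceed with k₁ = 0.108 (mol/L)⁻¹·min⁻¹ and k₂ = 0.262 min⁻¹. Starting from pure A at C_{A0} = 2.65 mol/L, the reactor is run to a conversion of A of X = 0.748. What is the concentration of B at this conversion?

0.781 mol/L

C_A = C_{A0}(1−X) = 0.6678 mol/L.
Along a PFR/batch, dC_C/dC_A = −r_C/(r_B+r_C) = −k₂/(k₂+k₁·C_A).
Integrating from C_{A0} to C_A: C_C = (0.262/0.108)·ln[(0.262+0.108·2.65)/(0.262+0.108·0.668)] = 2.426·ln(0.5482/0.3341) = 1.201 mol/L.
Then C_B = (C_{A0}−C_A) − C_C = 1.982 − 1.201 = 0.7810 mol/L.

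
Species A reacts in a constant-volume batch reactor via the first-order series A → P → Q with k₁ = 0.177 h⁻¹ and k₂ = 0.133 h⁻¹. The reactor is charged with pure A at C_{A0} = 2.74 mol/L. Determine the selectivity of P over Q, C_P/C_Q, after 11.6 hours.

0.651

The intermediate concentration in a first-order A→B→C sequence is C_P = k₁C_{A0}(e^(−k₁t) − e^(−k₂t))/(k₂−k₁).
e^(−k₁t) = e^(−0.177×11.6) = e^(−2.053) = 0.1283; e^(−k₂t) = e^(−1.543) = 0.2138.
C_P = 0.177×2.74/(0.133−0.177) × (0.1283−0.2138) = (-11.02)×(-0.08546) = 0.9419 mol/L.
C_A = C_{A0}e^(−k₁t) = 0.3516 mol/L, so C_Q = C_{A0}−C_A−C_P = 1.446 mol/L; C_P/C_Q = 0.651.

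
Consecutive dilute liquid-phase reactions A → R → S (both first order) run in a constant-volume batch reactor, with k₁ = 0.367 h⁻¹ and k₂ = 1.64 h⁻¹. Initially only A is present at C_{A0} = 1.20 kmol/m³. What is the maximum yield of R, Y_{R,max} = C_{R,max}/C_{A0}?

At the optimum, C_{R,max}/C_{A0} = (k₁/k₂)^[k₂/(k₂−k₁)].
= (0.367/1.64)^(1.64/(1.64−0.367)) = (0.2238)^(1.288) = 0.1453.

0.145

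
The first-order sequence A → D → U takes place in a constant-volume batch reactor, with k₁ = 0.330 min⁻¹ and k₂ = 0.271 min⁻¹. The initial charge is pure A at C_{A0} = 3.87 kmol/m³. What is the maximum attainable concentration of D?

Evaluating C_D at t_opt = ln(k₂/k₁)/(k₂−k₁) gives C_{D,max}/C_{A0} = (k₁/k₂)^[k₂/(k₂−k₁)].
= (0.330/0.271)^(0.271/(0.271−0.330)) = (1.218)^(-4.593) = 0.4046.
C_{D,max} = 0.4046×3.87 = 1.57 kmol/m³.

1.57 kmol/m³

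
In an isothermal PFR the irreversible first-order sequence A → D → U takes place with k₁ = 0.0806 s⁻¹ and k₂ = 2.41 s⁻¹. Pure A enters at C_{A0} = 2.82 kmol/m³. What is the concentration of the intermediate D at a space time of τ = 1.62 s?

0.0837 kmol/m³

The intermediate concentration in a first-order A→B→C sequence is C_D = k₁C_{A0}(e^(−k₁τ) − e^(−k₂τ))/(k₂−k₁).
e^(−k₁τ) = e^(−0.0806×1.62) = e^(−0.1306) = 0.8776; e^(−k₂τ) = e^(−3.904) = 0.02016.
C_D = 0.0806×2.82/(2.41−0.0806) × (0.8776−0.02016) = 0.09758×0.8574 = 0.08366 kmol/m³.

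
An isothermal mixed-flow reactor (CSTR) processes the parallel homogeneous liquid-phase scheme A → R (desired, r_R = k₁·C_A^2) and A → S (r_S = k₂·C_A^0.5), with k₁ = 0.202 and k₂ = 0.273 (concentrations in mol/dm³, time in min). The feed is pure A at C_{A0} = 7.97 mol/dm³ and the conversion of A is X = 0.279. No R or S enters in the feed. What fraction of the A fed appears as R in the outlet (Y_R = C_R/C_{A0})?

0.254

Exit C_A = C_{A0}(1−X) = 7.97×0.721 = 5.746 mol/dm³.
In a CSTR the entire volume is at exit conditions, so r_R = 0.202×5.746^2 = 6.670 and r_S = 0.273×5.746^0.5 = 0.6544.
Fraction of consumed A going to R: r_R/(r_R+r_S) = 0.9107.
C_R = 0.9107·C_{A0}·X = 0.9107×7.97×0.279 = 2.02 mol/dm³; Y_R = C_R/C_{A0} = 0.254.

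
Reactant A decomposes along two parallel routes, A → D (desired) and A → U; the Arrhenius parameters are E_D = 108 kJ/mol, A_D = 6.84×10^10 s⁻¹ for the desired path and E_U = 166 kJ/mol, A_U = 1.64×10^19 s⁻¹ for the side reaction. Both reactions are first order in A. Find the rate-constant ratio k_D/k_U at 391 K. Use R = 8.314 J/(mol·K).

0.234

Since both paths have the same order in A, the concentration cancels and S_{D/U} = k_D/k_U = (A_D/A_U)·exp[(E_U−E_D)/(RT)].
(E_U−E_D)/(RT) = (166−108)×10³/(8.314×391) = 58000/3251 = 17.84.
k_D/k_U = (6.84×10^10/1.64×10^19)·exp(17.84) = 4.171×10^-9 × 5.606×10^7 = 0.234.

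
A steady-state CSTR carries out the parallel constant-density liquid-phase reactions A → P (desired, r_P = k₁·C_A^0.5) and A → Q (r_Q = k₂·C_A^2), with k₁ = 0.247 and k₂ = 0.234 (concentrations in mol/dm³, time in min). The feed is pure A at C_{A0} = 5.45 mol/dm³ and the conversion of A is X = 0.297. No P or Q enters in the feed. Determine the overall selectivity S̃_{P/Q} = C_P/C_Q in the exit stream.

0.141

Exit C_A = C_{A0}(1−X) = 5.45×0.703 = 3.831 mol/dm³.
In a CSTR the entire volume is at exit conditions, so r_P = 0.247×3.831^0.5 = 0.4835 and r_Q = 0.234×3.831^2 = 3.435.
Overall selectivity = C_P/C_Q = r_Pτ/(r_Qτ) = r_P/r_Q = 0.141.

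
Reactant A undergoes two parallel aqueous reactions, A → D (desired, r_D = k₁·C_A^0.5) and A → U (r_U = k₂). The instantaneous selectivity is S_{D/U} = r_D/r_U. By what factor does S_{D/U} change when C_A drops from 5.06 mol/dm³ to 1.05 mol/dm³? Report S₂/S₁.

0.456

S_{D/U} = (k₁/k₂)·C_A^0.5, so S₂/S₁ = (C_{A,2}/C_{A,1})^0.5.
= (1.05/5.06)^0.5 = (0.2075)^0.5 = 0.456.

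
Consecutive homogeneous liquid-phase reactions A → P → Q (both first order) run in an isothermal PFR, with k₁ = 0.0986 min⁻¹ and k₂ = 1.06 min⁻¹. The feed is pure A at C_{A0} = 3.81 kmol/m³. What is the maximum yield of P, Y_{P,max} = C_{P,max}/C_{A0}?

0.0729

Evaluating C_P at τ_opt = ln(k₂/k₁)/(k₂−k₁) gives C_{P,max}/C_{A0} = (k₁/k₂)^[k₂/(k₂−k₁)].
= (0.0986/1.06)^(1.06/(1.06−0.0986)) = (0.09302)^(1.103) = 0.07291.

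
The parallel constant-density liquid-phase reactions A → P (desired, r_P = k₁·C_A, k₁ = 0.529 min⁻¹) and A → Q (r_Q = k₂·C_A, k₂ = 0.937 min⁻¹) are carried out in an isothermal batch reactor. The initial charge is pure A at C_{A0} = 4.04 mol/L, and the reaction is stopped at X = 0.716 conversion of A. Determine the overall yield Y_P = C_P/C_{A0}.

C_A = C_{A0}(1−X) = 1.147 mol/L.
Both paths are first order in A, so the instantaneous fraction to P is constant: dC_P/d(−C_A) = k₁/(k₁+k₂) = 0.3608.
C_P = 0.3608·(C_{A0}−C_A) = 0.3608×2.893 = 1.04 mol/L.
Y_P = C_P/C_{A0} = 1.044/4.04 = 0.258.

0.258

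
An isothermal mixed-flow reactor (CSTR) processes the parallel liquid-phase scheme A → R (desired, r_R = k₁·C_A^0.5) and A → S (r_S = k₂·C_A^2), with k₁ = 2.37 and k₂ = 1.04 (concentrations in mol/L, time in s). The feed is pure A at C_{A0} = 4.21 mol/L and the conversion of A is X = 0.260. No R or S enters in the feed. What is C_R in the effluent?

0.321 mol/L

Exit C_A = C_{A0}(1−X) = 4.21×0.740 = 3.115 mol/L.
A CSTR operates uniformly at the exit composition, giving r_R = 4.183 and r_S = 10.09 (each k·C_A^n at C_A = 3.115).
Fraction of consumed A going to R: r_R/(r_R+r_S) = 0.2930.
C_R = 0.2930·C_{A0}·X = 0.2930×4.21×0.260 = 0.321 mol/L.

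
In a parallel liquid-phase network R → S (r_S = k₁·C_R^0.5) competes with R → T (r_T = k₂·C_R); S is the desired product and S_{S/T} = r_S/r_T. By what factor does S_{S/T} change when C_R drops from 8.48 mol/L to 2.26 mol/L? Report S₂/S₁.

1.94

S_{S/T} = (k₁/k₂)·C_R^-0.5, so S₂/S₁ = (C_{R,2}/C_{R,1})^-0.5.
= (2.26/8.48)^(-0.5) = (0.2665)^(-0.5) = 1.94.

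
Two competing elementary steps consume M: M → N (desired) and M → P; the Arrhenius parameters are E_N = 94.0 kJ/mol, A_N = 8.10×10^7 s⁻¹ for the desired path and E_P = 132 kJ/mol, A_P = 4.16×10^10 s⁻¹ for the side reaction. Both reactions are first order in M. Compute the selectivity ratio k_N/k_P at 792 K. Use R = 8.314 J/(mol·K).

With equal orders, S_{N/P} = k_N/k_P = (A_N/A_P)·exp[(E_P−E_N)/(RT)].
(E_P−E_N)/(RT) = (132−94.0)×10³/(8.314×792) = 38000/6585 = 5.771.
k_N/k_P = (8.10×10^7/4.16×10^10)·exp(5.771) = 0.001947 × 320.8 = 0.625.

0.625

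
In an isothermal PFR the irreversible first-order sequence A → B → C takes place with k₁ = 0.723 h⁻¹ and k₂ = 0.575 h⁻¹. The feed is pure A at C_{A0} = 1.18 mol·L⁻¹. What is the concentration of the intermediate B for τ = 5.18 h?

The intermediate concentration in a first-order A→B→C sequence is C_B = k₁C_{A0}(e^(−k₁τ) − e^(−k₂τ))/(k₂−k₁).
e^(−k₁τ) = e^(−0.723×5.18) = e^(−3.745) = 0.02363; e^(−k₂τ) = e^(−2.978) = 0.05087.
C_B = 0.723×1.18/(0.575−0.723) × (0.02363−0.05087) = (-5.764)×(-0.02724) = 0.1570 mol·L⁻¹.

0.157 mol·L⁻¹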